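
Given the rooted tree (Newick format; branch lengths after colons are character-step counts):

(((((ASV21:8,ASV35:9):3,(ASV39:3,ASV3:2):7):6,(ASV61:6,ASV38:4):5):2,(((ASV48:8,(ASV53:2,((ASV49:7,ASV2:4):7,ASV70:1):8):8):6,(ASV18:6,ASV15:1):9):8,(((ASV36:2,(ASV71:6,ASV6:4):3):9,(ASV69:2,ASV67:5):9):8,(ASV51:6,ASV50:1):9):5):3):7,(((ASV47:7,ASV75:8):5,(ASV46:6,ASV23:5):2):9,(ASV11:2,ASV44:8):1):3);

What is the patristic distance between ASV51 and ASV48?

42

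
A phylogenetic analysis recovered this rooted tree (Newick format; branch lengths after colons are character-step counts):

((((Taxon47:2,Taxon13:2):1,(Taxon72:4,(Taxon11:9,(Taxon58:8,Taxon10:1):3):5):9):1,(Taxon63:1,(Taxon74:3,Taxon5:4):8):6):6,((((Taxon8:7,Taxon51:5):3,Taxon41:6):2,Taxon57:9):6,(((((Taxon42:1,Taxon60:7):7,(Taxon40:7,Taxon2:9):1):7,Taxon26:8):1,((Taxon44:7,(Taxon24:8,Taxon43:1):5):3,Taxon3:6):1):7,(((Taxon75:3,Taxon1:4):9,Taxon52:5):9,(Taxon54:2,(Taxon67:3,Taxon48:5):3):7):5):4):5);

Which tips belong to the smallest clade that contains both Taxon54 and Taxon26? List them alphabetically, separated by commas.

Taxon1, Taxon2, Taxon24, Taxon26, Taxon3, Taxon40, Taxon42, Taxon43, Taxon44, Taxon48, Taxon52, Taxon54, Taxon60, Taxon67, Taxon75

Tracing Taxon54: it sits inside (Taxon54,(Taxon67,Taxon48)).
Tracing Taxon26: it sits inside (((Taxon42,Taxon60),(Taxon40,Taxon2)),Taxon26).
The smallest clade enclosing both is (((((Taxon42,Taxon60),(Taxon40,Taxon2)),Taxon26),((Taxon44,(Taxon24,Taxon43)),Taxon3)),(((Taxon75,Taxon1),Taxon52),(Taxon54,(Taxon67,Taxon48)))); the answer is its 15 terminal taxa in alphabetical order.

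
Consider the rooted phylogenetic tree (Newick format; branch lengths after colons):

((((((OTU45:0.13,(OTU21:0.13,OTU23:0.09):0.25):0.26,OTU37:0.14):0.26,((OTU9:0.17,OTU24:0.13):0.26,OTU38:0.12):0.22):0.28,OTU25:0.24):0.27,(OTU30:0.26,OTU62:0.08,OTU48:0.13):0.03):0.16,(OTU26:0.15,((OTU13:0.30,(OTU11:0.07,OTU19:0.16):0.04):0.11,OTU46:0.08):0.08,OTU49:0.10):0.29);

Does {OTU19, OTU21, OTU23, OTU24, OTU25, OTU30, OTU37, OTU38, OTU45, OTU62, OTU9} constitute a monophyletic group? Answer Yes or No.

No

The MRCA of the listed taxa is the root, so the smallest clade containing them is the whole tree.
That clade also contains OTU11, OTU13, OTU26, OTU46, OTU48, OTU49, which are not in the proposed group, so the group is not monophyletic.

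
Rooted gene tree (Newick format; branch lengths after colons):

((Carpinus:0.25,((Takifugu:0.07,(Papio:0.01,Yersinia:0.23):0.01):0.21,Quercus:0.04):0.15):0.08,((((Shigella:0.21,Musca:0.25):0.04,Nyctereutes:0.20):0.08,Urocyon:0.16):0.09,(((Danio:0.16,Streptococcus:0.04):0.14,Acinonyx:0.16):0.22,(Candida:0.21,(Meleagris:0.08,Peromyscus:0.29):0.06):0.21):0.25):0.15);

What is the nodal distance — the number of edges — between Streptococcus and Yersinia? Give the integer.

10

The MRCA of Streptococcus and Yersinia is the root of the tree.
From Streptococcus up to that node: 5 branches. From Yersinia up to the same node: 5 branches. Total: 5 + 5 = 10.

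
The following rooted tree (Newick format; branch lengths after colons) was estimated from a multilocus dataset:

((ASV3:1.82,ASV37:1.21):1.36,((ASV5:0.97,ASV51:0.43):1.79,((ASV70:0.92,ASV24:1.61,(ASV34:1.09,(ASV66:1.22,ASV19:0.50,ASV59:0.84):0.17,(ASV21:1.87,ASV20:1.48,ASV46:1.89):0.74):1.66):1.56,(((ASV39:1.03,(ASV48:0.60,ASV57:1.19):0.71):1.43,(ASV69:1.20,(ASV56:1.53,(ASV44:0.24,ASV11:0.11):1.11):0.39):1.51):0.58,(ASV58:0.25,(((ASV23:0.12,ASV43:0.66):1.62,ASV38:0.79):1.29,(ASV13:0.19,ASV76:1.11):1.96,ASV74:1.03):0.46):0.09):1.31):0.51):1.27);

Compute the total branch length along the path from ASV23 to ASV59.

The path runs ASV23 → … → MRCA → … → ASV59; the MRCA is the node subtending ((ASV70,ASV24,(ASV34,(ASV66,ASV19,ASV59),(ASV21,ASV20,ASV46))),(((ASV39,(ASV48,ASV57)),(ASV69,(ASV56,(ASV44,ASV11)))),(ASV58,(((ASV23,ASV43),ASV38),(ASV13,ASV76),ASV74)))).
Branch lengths along that path: 0.12 + 1.62 + 1.29 + 0.46 + 0.09 + 1.31 + 1.56 + 1.66 + 0.17 + 0.84 = 9.12.

9.12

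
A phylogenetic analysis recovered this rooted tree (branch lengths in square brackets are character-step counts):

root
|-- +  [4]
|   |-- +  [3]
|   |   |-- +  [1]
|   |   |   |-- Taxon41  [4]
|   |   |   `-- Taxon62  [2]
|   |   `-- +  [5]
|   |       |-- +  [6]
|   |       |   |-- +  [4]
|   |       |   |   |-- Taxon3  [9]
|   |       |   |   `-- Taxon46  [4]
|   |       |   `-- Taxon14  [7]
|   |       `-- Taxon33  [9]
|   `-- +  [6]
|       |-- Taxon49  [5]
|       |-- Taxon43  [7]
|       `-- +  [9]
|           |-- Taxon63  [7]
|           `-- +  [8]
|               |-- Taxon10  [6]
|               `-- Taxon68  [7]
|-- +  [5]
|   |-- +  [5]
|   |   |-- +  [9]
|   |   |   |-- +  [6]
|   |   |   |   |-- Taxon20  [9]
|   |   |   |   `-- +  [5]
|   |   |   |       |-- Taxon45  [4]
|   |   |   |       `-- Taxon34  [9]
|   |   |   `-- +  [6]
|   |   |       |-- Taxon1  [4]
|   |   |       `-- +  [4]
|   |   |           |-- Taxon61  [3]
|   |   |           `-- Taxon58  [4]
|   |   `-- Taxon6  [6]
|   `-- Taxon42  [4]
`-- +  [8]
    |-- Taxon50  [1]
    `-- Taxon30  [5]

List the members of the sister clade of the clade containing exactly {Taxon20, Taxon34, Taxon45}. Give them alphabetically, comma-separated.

The clade containing exactly {Taxon20, Taxon34, Taxon45} attaches to the tree at the node subtending ((Taxon20,(Taxon45,Taxon34)),(Taxon1,(Taxon61,Taxon58))).
The other lineage descending from that same node — the sister group — is (Taxon1,(Taxon61,Taxon58)); its 3 tips in alphabetical order are the answer.

Taxon1, Taxon58, Taxon61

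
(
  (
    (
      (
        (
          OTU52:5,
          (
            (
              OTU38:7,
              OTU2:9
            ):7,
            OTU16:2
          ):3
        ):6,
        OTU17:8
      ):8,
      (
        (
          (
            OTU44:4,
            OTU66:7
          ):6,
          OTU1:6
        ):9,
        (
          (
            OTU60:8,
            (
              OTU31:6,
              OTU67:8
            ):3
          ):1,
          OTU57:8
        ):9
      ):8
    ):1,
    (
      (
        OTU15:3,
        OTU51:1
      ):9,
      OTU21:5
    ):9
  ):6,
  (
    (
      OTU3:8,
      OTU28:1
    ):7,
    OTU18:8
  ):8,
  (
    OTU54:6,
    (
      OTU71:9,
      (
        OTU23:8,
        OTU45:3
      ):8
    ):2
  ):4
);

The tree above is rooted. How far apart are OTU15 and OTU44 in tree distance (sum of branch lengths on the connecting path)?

The path runs OTU15 → … → MRCA → … → OTU44; the MRCA is the node subtending ((((OTU52,((OTU38,OTU2),OTU16)),OTU17),(((OTU44,OTU66),OTU1),((OTU60,(OTU31,OTU67)),OTU57))),((OTU15,OTU51),OTU21)).
Branch lengths along that path: 3 + 9 + 9 + 1 + 8 + 9 + 6 + 4 = 49.

49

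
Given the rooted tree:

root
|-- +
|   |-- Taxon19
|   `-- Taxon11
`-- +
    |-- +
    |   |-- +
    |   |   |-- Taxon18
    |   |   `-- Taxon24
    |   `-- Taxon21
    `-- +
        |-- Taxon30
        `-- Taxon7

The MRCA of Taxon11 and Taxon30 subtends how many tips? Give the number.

7

The MRCA of Taxon11 and Taxon30 is the root, so the clade is the entire tree.
That clade contains 7 terminal taxa: Taxon11, Taxon18, Taxon19, Taxon21, Taxon24, Taxon30, Taxon7.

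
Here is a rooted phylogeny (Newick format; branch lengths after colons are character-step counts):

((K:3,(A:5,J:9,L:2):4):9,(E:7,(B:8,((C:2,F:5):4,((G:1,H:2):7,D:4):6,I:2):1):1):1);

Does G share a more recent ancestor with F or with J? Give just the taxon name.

The MRCA of G and F subtends ((C,F),((G,H),D),I) (6 taxa).
The MRCA of G and J is the root, subtending the entire tree (12 taxa).
The first is nested inside the second, so G shares a more recent common ancestor with F.

F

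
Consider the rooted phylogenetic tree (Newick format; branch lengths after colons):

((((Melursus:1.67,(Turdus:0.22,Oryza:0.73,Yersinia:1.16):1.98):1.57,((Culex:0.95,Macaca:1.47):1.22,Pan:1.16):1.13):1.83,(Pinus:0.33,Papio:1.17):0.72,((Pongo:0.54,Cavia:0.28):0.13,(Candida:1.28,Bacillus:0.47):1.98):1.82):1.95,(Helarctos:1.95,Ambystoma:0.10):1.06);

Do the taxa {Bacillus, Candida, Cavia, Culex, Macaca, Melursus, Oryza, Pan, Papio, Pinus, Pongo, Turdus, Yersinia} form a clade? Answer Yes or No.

The most recent common ancestor of these taxa subtends (((Melursus,(Turdus,Oryza,Yersinia)),((Culex,Macaca),Pan)),(Pinus,Papio),((Pongo,Cavia),(Candida,Bacillus))).
That clade has exactly 13 tips — every listed taxon and nothing else — so the group is monophyletic.

Yes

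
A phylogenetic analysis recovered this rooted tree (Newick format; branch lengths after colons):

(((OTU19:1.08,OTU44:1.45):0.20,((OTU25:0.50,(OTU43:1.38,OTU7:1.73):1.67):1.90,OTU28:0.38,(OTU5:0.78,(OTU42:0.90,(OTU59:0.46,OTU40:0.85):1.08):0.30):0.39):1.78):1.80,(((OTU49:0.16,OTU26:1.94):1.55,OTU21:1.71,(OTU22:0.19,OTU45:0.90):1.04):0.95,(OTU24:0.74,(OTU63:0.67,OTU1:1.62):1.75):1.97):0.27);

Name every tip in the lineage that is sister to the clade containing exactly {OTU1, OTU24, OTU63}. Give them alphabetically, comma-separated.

The clade containing exactly {OTU1, OTU24, OTU63} attaches to the tree at the node subtending (((OTU49,OTU26),OTU21,(OTU22,OTU45)),(OTU24,(OTU63,OTU1))).
The other lineage descending from that same node — the sister group — is ((OTU49,OTU26),OTU21,(OTU22,OTU45)); its 5 tips in alphabetical order are the answer.

OTU21, OTU22, OTU26, OTU45, OTU49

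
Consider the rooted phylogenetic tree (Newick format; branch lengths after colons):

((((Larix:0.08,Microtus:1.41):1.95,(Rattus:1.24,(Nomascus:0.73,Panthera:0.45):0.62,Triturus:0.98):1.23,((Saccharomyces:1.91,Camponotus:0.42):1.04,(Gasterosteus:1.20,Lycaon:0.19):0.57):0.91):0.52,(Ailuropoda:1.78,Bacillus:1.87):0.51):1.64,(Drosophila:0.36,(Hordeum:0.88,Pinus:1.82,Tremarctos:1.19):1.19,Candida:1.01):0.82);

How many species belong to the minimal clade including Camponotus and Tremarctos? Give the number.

17

The MRCA of Camponotus and Tremarctos is the root, so the clade is the entire tree.
That clade contains 17 terminal taxa: Ailuropoda, Bacillus, Camponotus, Candida, Drosophila, Gasterosteus, Hordeum, Larix, Lycaon, Microtus, Nomascus, Panthera, Pinus, Rattus, Saccharomyces, Tremarctos, Triturus.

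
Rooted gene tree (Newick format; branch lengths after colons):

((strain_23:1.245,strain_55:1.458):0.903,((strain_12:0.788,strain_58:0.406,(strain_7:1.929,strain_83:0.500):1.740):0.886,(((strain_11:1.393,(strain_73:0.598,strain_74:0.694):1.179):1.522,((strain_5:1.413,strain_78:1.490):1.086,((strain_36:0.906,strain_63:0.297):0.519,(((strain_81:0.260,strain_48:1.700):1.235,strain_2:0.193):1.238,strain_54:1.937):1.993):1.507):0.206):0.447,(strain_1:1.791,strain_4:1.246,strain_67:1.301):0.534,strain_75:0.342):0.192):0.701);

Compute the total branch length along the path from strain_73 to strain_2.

The path runs strain_73 → … → MRCA → … → strain_2; the MRCA is the node subtending ((strain_11,(strain_73,strain_74)),((strain_5,strain_78),((strain_36,strain_63),(((strain_81,strain_48),strain_2),strain_54)))).
Branch lengths along that path: 0.598 + 1.179 + 1.522 + 0.206 + 1.507 + 1.993 + 1.238 + 0.193 = 8.436.

8.436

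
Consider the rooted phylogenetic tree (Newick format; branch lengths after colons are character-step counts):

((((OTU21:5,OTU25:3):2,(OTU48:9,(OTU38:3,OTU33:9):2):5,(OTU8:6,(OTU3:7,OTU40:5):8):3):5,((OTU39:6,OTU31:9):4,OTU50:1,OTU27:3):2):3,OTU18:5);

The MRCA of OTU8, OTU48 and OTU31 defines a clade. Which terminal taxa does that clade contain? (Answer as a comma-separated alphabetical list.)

OTU21, OTU25, OTU27, OTU3, OTU31, OTU33, OTU38, OTU39, OTU40, OTU48, OTU50, OTU8

Tracing OTU8: it sits inside (OTU8,(OTU3,OTU40)).
Tracing OTU48: it sits inside (OTU48,(OTU38,OTU33)).
Tracing OTU31: it sits inside (OTU39,OTU31).
The smallest clade enclosing all 3 is (((OTU21,OTU25),(OTU48,(OTU38,OTU33)),(OTU8,(OTU3,OTU40))),((OTU39,OTU31),OTU50,OTU27)); the answer is its 12 terminal taxa in alphabetical order.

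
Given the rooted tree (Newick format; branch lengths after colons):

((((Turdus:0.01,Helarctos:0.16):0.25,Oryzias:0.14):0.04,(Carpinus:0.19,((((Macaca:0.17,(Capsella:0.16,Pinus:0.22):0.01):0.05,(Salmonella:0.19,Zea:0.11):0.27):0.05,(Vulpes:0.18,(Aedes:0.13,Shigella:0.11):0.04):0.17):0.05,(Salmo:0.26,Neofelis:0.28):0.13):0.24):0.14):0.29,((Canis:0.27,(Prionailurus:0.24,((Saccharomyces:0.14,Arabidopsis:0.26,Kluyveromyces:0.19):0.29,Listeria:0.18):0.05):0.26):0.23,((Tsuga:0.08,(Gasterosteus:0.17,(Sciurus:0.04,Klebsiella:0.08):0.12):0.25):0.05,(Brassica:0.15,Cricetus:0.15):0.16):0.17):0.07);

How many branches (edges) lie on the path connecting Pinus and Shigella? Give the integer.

The MRCA of Pinus and Shigella is the node subtending (((Macaca,(Capsella,Pinus)),(Salmonella,Zea)),(Vulpes,(Aedes,Shigella))).
From Pinus up to that node: 4 branches. From Shigella up to the same node: 3 branches. Total: 4 + 3 = 7.

7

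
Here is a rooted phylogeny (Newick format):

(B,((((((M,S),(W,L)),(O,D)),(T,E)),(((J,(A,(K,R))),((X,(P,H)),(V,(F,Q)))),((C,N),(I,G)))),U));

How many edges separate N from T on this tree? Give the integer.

The MRCA of N and T is the node subtending (((((M,S),(W,L)),(O,D)),(T,E)),(((J,(A,(K,R))),((X,(P,H)),(V,(F,Q)))),((C,N),(I,G)))).
From N up to that node: 4 branches. From T up to the same node: 3 branches. Total: 4 + 3 = 7.

7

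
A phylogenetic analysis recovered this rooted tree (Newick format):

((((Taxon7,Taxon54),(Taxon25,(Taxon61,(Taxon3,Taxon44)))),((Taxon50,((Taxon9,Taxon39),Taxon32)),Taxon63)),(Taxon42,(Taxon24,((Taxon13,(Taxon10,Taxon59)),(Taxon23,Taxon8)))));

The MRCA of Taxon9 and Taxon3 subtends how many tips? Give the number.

11

The MRCA of Taxon9 and Taxon3 is the node subtending (((Taxon7,Taxon54),(Taxon25,(Taxon61,(Taxon3,Taxon44)))),((Taxon50,((Taxon9,Taxon39),Taxon32)),Taxon63)).
That clade contains 11 terminal taxa: Taxon25, Taxon3, Taxon32, Taxon39, Taxon44, Taxon50, Taxon54, Taxon61, Taxon63, Taxon7, Taxon9.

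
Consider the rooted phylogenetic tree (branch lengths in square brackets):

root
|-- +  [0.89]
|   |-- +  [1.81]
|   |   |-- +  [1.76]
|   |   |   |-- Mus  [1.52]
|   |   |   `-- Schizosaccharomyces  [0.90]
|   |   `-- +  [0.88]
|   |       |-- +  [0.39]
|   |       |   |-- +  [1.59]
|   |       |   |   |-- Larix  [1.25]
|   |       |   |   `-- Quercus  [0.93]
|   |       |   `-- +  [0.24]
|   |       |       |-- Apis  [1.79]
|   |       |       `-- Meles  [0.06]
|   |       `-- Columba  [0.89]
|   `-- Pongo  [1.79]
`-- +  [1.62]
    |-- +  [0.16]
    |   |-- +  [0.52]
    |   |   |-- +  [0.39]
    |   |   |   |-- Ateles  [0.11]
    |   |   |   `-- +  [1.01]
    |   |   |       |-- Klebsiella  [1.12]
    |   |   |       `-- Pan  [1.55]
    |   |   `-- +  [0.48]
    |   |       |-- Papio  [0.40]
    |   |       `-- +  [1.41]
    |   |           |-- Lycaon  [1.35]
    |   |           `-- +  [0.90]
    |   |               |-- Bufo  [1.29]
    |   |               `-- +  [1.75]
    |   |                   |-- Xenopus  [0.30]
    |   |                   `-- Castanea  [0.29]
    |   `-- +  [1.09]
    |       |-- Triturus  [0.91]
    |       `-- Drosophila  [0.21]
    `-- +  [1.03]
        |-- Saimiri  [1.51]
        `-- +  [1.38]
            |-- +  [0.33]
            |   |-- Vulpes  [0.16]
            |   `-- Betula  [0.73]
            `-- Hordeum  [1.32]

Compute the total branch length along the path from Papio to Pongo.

5.86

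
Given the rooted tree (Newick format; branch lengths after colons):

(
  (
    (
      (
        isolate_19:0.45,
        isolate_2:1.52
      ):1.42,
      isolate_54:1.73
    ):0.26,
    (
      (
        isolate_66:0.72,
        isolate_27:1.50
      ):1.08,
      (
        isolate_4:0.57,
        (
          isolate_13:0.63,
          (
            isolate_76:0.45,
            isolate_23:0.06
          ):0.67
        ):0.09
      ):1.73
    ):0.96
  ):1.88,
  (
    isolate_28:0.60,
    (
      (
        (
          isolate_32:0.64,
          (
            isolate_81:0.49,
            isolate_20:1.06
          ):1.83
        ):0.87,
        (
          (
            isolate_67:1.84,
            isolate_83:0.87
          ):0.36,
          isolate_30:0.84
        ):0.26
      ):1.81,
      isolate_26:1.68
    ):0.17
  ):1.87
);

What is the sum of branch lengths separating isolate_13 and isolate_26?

9.01

The path runs isolate_13 → … → MRCA → … → isolate_26; the MRCA is the root of the tree.
Branch lengths along that path: 0.63 + 0.09 + 1.73 + 0.96 + 1.88 + 1.87 + 0.17 + 1.68 = 9.01.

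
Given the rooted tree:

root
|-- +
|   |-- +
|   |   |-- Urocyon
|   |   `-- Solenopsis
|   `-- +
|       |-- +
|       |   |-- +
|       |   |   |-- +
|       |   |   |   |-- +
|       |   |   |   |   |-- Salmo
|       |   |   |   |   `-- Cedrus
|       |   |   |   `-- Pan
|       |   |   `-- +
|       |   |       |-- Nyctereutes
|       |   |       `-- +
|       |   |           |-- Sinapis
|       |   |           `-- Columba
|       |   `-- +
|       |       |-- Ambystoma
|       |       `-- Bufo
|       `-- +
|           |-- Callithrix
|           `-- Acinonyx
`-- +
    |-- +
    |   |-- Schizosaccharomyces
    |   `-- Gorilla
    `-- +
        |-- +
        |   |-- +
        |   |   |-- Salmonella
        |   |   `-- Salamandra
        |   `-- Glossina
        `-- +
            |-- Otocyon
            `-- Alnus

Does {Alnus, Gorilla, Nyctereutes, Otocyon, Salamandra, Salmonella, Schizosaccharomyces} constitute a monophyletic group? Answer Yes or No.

No

The MRCA of the listed taxa is the root, so the smallest clade containing them is the whole tree.
That clade also contains Acinonyx, Ambystoma, Bufo, Callithrix, Cedrus, Columba, Glossina, Pan, Salmo, Sinapis, Solenopsis, Urocyon, which are not in the proposed group, so the group is not monophyletic.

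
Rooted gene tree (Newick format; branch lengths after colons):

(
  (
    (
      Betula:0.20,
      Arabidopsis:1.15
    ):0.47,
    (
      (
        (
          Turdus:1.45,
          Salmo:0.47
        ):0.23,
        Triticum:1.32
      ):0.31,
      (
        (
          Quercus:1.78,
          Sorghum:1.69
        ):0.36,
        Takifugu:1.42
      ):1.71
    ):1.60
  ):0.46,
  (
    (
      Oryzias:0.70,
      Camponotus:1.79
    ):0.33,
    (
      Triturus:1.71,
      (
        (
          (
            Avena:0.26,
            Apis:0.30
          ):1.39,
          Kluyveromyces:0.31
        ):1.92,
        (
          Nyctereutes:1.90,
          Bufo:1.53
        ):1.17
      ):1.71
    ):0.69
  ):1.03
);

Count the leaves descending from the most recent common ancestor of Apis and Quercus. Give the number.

16

The MRCA of Apis and Quercus is the root, so the clade is the entire tree.
That clade contains 16 terminal taxa: Apis, Arabidopsis, Avena, Betula, Bufo, Camponotus, Kluyveromyces, Nyctereutes, Oryzias, Quercus, Salmo, Sorghum, Takifugu, Triticum, Triturus, Turdus.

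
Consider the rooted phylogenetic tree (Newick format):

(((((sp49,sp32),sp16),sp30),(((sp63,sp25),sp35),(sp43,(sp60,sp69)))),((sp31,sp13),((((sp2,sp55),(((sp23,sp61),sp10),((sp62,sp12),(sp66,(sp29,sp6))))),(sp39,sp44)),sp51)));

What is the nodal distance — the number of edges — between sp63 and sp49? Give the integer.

8

The MRCA of sp63 and sp49 is the node subtending ((((sp49,sp32),sp16),sp30),(((sp63,sp25),sp35),(sp43,(sp60,sp69)))).
From sp63 up to that node: 4 branches. From sp49 up to the same node: 4 branches. Total: 4 + 4 = 8.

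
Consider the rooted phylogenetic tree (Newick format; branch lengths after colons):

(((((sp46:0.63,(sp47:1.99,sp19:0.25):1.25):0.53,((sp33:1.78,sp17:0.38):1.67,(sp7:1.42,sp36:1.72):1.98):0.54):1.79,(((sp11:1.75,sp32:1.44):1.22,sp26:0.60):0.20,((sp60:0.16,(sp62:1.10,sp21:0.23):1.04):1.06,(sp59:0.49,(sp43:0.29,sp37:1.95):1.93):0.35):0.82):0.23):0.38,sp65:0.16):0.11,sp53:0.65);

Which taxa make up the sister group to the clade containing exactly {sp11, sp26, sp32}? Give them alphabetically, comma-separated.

sp21, sp37, sp43, sp59, sp60, sp62

The clade containing exactly {sp11, sp26, sp32} attaches to the tree at the node subtending (((sp11,sp32),sp26),((sp60,(sp62,sp21)),(sp59,(sp43,sp37)))).
The other lineage descending from that same node — the sister group — is ((sp60,(sp62,sp21)),(sp59,(sp43,sp37))); its 6 tips in alphabetical order are the answer.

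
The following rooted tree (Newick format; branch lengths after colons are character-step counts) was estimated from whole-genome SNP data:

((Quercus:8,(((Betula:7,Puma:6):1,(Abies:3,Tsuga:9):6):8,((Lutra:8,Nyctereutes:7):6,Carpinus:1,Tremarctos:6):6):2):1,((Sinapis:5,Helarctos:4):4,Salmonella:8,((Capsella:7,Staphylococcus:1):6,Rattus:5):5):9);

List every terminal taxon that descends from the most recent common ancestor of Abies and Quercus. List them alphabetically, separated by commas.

Tracing Abies: it sits inside (Abies,Tsuga).
Tracing Quercus: it sits inside (Quercus,(((Betula,Puma),(Abies,Tsuga)),((Lutra,Nyctereutes),Carpinus,Tremarctos))).
The smallest clade enclosing both is (Quercus,(((Betula,Puma),(Abies,Tsuga)),((Lutra,Nyctereutes),Carpinus,Tremarctos))); the answer is its 9 terminal taxa in alphabetical order.

Abies, Betula, Carpinus, Lutra, Nyctereutes, Puma, Quercus, Tremarctos, Tsuga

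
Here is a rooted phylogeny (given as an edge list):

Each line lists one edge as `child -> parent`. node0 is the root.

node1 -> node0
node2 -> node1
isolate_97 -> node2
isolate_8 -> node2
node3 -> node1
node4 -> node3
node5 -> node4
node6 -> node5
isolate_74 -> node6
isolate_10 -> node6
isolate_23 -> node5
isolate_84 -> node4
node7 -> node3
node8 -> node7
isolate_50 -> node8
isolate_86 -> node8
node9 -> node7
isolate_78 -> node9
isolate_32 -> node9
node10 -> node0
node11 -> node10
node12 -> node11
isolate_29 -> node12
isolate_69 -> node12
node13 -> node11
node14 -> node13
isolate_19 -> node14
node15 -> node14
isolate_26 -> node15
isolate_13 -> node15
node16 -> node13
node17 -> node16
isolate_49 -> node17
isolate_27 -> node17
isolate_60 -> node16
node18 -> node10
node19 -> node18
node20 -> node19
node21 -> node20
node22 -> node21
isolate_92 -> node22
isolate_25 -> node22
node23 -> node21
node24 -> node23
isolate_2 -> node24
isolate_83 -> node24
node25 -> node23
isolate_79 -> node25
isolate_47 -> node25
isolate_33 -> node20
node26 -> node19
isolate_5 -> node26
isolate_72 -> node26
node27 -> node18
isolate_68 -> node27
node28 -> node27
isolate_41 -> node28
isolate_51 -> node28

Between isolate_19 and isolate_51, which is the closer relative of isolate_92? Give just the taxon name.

isolate_51

The MRCA of isolate_92 and isolate_51 subtends (((((isolate_92,isolate_25),((isolate_2,isolate_83),(isolate_79,isolate_47))),isolate_33),(isolate_5,isolate_72)),(isolate_68,(isolate_41,isolate_51))) (12 taxa).
The MRCA of isolate_92 and isolate_19 subtends (((isolate_29,isolate_69),((isolate_19,(isolate_26,isolate_13)),((isolate_49,isolate_27),isolate_60))),(((((isolate_92,isolate_25),((isolate_2,isolate_83),(isolate_79,isolate_47))),isolate_33),(isolate_5,isolate_72)),(isolate_68,(isolate_41,isolate_51)))) (20 taxa).
The first is nested inside the second, so isolate_92 shares a more recent common ancestor with isolate_51.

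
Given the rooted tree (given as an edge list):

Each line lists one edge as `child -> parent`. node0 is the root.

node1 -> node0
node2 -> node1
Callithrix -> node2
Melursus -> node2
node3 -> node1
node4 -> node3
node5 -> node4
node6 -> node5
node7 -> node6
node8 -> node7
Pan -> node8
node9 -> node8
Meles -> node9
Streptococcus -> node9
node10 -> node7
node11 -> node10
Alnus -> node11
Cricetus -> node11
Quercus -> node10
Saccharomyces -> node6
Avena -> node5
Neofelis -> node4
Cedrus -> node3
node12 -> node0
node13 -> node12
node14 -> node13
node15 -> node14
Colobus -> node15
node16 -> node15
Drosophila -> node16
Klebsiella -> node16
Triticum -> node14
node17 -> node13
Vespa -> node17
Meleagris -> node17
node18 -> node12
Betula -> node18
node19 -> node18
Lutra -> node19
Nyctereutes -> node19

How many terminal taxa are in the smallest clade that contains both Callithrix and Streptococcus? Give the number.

The MRCA of Callithrix and Streptococcus is the node subtending ((Callithrix,Melursus),((((((Pan,(Meles,Streptococcus)),((Alnus,Cricetus),Quercus)),Saccharomyces),Avena),Neofelis),Cedrus)).
That clade contains 12 terminal taxa: Alnus, Avena, Callithrix, Cedrus, Cricetus, Meles, Melursus, Neofelis, Pan, Quercus, Saccharomyces, Streptococcus.

12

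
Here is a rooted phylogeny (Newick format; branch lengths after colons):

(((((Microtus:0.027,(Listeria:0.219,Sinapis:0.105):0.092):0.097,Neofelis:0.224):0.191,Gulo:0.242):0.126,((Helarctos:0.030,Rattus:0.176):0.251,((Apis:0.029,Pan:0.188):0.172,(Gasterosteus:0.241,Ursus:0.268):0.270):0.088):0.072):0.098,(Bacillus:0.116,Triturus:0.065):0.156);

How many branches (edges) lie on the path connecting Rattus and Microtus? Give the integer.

The MRCA of Rattus and Microtus is the node subtending ((((Microtus,(Listeria,Sinapis)),Neofelis),Gulo),((Helarctos,Rattus),((Apis,Pan),(Gasterosteus,Ursus)))).
From Rattus up to that node: 3 branches. From Microtus up to the same node: 4 branches. Total: 3 + 4 = 7.

7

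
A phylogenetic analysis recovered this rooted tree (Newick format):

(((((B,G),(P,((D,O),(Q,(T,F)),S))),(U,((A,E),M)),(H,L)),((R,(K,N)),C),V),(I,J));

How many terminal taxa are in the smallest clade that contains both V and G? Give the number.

The MRCA of V and G is the node subtending ((((B,G),(P,((D,O),(Q,(T,F)),S))),(U,((A,E),M)),(H,L)),((R,(K,N)),C),V).
That clade contains 20 terminal taxa: A, B, C, D, E, F, G, H, K, L, M, N, O, P, Q, R, S, T, U, V.

20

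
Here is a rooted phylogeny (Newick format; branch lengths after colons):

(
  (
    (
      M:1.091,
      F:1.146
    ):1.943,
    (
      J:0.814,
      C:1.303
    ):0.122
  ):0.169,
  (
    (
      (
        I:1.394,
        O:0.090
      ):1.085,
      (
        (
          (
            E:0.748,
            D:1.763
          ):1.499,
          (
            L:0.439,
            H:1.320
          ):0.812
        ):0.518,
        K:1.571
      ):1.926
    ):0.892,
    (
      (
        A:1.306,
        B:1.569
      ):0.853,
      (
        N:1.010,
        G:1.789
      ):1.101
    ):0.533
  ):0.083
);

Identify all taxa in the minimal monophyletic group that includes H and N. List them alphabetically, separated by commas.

Tracing H: it sits inside (L,H).
Tracing N: it sits inside (N,G).
The smallest clade enclosing both is (((I,O),(((E,D),(L,H)),K)),((A,B),(N,G))); the answer is its 11 terminal taxa in alphabetical order.

A, B, D, E, G, H, I, K, L, N, O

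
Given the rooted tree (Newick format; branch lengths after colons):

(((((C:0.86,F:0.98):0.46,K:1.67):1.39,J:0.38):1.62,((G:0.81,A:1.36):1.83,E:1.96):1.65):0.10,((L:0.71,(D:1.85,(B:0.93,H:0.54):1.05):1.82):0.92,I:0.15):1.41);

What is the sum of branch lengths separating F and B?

The path runs F → … → MRCA → … → B; the MRCA is the root of the tree.
Branch lengths along that path: 0.98 + 0.46 + 1.39 + 1.62 + 0.10 + 1.41 + 0.92 + 1.82 + 1.05 + 0.93 = 10.68.

10.68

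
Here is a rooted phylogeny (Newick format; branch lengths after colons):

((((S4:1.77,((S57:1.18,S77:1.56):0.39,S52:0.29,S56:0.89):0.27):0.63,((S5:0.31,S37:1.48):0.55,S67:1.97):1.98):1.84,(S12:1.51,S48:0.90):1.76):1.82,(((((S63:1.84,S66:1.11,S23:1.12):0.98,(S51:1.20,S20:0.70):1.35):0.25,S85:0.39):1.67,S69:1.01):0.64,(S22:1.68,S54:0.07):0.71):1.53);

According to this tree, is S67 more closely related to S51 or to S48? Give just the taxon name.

The MRCA of S67 and S48 subtends (((S4,((S57,S77),S52,S56)),((S5,S37),S67)),(S12,S48)) (10 taxa).
The MRCA of S67 and S51 is the root, subtending the entire tree (19 taxa).
The first is nested inside the second, so S67 shares a more recent common ancestor with S48.

S48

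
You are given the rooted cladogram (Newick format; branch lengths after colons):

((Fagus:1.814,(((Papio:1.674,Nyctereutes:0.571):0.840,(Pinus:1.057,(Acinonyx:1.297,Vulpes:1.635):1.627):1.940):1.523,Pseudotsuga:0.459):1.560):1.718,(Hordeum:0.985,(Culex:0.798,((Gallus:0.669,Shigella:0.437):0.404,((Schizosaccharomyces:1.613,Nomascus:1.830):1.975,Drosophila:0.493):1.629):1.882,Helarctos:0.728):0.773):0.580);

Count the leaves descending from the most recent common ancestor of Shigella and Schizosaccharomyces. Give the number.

The MRCA of Shigella and Schizosaccharomyces is the node subtending ((Gallus,Shigella),((Schizosaccharomyces,Nomascus),Drosophila)).
That clade contains 5 terminal taxa: Drosophila, Gallus, Nomascus, Schizosaccharomyces, Shigella.

5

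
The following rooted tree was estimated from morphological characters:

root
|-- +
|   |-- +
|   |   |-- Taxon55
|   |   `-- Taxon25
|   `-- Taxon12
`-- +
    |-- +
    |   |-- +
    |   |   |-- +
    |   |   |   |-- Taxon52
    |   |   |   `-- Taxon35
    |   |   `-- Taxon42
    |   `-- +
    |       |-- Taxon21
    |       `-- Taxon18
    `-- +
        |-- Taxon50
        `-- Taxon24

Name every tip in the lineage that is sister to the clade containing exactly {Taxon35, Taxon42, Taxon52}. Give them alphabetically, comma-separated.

Taxon18, Taxon21

The clade containing exactly {Taxon35, Taxon42, Taxon52} attaches to the tree at the node subtending (((Taxon52,Taxon35),Taxon42),(Taxon21,Taxon18)).
The other lineage descending from that same node — the sister group — is (Taxon21,Taxon18); its 2 tips in alphabetical order are the answer.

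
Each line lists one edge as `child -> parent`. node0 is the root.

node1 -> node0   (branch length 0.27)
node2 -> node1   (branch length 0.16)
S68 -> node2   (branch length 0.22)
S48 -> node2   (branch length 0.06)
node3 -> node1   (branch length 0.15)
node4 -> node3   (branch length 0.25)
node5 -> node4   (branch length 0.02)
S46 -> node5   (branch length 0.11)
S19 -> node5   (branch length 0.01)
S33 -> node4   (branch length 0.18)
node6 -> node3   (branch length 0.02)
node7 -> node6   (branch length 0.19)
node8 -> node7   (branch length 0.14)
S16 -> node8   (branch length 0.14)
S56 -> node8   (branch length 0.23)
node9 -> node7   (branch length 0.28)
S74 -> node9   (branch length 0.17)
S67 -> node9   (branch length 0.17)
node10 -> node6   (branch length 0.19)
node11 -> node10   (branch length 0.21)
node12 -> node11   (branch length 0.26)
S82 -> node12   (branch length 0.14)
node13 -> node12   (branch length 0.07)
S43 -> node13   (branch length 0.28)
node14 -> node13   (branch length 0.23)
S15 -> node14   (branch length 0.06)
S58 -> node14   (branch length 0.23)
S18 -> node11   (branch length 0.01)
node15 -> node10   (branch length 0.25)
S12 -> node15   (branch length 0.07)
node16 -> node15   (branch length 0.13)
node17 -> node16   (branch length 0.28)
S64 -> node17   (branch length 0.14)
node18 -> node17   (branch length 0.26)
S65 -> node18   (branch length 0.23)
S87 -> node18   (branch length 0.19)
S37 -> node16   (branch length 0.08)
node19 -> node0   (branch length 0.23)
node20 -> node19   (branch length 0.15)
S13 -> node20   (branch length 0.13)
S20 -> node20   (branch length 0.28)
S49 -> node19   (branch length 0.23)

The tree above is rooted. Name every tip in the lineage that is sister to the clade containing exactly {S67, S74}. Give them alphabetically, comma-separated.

The clade containing exactly {S67, S74} attaches to the tree at the node subtending ((S16,S56),(S74,S67)).
The other lineage descending from that same node — the sister group — is (S16,S56); its 2 tips in alphabetical order are the answer.

S16, S56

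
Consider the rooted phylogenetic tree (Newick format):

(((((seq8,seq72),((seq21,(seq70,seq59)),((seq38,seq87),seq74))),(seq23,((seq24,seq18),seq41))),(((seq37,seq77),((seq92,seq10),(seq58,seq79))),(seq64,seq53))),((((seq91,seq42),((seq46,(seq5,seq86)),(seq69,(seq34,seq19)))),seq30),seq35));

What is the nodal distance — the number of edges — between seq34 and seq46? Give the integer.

5

The MRCA of seq34 and seq46 is the node subtending ((seq46,(seq5,seq86)),(seq69,(seq34,seq19))).
From seq34 up to that node: 3 branches. From seq46 up to the same node: 2 branches. Total: 3 + 2 = 5.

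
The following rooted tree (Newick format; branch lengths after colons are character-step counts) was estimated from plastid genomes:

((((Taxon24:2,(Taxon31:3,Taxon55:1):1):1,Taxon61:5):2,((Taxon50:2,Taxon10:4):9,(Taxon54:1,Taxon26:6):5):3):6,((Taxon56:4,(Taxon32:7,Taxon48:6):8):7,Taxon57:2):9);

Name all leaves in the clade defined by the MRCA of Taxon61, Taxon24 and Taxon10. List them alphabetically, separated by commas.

Taxon10, Taxon24, Taxon26, Taxon31, Taxon50, Taxon54, Taxon55, Taxon61

Tracing Taxon61: it sits inside ((Taxon24,(Taxon31,Taxon55)),Taxon61).
Tracing Taxon24: it sits inside (Taxon24,(Taxon31,Taxon55)).
Tracing Taxon10: it sits inside (Taxon50,Taxon10).
The smallest clade enclosing all 3 is (((Taxon24,(Taxon31,Taxon55)),Taxon61),((Taxon50,Taxon10),(Taxon54,Taxon26))); the answer is its 8 terminal taxa in alphabetical order.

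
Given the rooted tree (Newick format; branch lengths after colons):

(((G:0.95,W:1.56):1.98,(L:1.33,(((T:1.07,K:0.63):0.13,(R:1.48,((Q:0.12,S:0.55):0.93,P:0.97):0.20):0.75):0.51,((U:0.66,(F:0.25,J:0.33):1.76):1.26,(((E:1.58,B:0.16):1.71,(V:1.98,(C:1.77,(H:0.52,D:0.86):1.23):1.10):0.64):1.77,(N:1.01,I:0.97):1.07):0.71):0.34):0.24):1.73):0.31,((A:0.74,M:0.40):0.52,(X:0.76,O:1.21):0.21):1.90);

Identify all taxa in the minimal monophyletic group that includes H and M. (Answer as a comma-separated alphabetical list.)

Tracing H: it sits inside (H,D).
Tracing M: it sits inside (A,M).
The smallest clade enclosing both is the whole tree (their MRCA is the root), so the answer is all 24 tips in alphabetical order.

A, B, C, D, E, F, G, H, I, J, K, L, M, N, O, P, Q, R, S, T, U, V, W, X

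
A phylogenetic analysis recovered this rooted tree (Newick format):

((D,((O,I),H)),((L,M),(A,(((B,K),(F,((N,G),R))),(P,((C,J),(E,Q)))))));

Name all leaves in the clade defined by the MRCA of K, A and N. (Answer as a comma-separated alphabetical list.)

Tracing K: it sits inside (B,K).
Tracing A: it sits inside (A,(((B,K),(F,((N,G),R))),(P,((C,J),(E,Q))))).
Tracing N: it sits inside (N,G).
The smallest clade enclosing all 3 is (A,(((B,K),(F,((N,G),R))),(P,((C,J),(E,Q))))); the answer is its 12 terminal taxa in alphabetical order.

A, B, C, E, F, G, J, K, N, P, Q, R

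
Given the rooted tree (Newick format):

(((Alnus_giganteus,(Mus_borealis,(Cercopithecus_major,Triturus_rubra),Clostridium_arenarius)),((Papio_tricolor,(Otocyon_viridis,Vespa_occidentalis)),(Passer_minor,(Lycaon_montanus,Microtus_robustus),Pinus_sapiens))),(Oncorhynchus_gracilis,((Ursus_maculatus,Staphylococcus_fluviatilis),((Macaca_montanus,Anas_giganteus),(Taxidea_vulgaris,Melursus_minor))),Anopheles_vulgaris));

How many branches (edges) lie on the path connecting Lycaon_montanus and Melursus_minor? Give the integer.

10

The MRCA of Lycaon_montanus and Melursus_minor is the root of the tree.
From Lycaon_montanus up to that node: 5 branches. From Melursus_minor up to the same node: 5 branches. Total: 5 + 5 = 10.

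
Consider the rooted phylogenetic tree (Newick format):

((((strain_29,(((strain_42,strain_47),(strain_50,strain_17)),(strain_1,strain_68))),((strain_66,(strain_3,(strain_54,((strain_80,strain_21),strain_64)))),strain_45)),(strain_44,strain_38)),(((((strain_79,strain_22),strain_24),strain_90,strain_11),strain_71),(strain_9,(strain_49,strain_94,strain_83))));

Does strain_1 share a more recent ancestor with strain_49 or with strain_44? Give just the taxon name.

The MRCA of strain_1 and strain_44 subtends (((strain_29,(((strain_42,strain_47),(strain_50,strain_17)),(strain_1,strain_68))),((strain_66,(strain_3,(strain_54,((strain_80,strain_21),strain_64)))),strain_45)),(strain_44,strain_38)) (16 taxa).
The MRCA of strain_1 and strain_49 is the root, subtending the entire tree (26 taxa).
The first is nested inside the second, so strain_1 shares a more recent common ancestor with strain_44.

strain_44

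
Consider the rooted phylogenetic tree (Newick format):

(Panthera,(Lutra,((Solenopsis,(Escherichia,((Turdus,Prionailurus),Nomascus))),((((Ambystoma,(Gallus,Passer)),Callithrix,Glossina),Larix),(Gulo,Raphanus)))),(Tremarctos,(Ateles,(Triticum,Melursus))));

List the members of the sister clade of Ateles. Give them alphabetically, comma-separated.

Melursus, Triticum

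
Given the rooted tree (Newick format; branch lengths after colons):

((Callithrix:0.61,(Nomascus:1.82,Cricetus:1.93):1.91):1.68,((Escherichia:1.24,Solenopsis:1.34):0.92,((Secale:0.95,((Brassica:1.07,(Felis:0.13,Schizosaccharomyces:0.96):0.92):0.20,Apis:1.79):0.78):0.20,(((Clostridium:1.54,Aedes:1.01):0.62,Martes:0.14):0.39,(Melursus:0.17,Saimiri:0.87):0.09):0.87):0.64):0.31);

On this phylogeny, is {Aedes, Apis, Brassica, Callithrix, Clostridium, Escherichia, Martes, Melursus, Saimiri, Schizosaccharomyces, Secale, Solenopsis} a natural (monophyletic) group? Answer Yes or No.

The MRCA of the listed taxa is the root, so the smallest clade containing them is the whole tree.
That clade also contains Cricetus, Felis, Nomascus, which are not in the proposed group, so the group is not monophyletic.

No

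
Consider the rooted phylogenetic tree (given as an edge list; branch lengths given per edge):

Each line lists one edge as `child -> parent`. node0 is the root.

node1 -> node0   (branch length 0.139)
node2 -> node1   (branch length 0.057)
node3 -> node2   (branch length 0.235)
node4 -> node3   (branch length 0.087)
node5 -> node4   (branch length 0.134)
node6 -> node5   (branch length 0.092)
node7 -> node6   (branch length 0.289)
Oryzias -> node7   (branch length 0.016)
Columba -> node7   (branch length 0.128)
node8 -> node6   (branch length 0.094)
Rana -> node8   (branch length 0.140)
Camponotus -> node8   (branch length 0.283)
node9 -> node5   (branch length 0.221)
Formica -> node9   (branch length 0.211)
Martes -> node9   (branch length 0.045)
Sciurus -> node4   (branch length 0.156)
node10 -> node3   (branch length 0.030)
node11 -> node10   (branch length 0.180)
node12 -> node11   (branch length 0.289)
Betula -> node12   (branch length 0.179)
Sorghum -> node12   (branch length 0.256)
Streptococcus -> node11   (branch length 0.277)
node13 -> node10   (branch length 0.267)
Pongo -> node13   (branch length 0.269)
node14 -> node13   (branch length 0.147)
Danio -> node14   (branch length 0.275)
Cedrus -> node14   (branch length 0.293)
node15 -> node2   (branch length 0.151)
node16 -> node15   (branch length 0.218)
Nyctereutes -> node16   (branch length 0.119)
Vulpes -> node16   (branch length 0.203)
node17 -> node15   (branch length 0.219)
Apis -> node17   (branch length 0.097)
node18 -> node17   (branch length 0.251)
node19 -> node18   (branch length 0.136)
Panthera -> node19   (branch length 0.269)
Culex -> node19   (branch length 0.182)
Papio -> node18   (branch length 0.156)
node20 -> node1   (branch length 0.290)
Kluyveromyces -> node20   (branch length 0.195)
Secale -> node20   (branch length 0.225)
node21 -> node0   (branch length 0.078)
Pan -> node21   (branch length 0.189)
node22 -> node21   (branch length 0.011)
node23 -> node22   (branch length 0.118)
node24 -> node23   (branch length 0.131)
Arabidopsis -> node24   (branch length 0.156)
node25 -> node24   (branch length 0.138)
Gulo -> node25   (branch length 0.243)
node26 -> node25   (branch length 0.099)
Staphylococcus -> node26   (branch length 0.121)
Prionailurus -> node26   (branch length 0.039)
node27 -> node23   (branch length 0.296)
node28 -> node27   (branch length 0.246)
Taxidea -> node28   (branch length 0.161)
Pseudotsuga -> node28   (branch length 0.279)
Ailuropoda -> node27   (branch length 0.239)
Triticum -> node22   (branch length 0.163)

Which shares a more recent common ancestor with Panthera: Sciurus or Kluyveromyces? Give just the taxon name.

The MRCA of Panthera and Sciurus subtends ((((((Oryzias,Columba),(Rana,Camponotus)),(Formica,Martes)),Sciurus),(((Betula,Sorghum),Streptococcus),(Pongo,(Danio,Cedrus)))),((Nyctereutes,Vulpes),(Apis,((Panthera,Culex),Papio)))) (19 taxa).
The MRCA of Panthera and Kluyveromyces subtends (((((((Oryzias,Columba),(Rana,Camponotus)),(Formica,Martes)),Sciurus),(((Betula,Sorghum),Streptococcus),(Pongo,(Danio,Cedrus)))),((Nyctereutes,Vulpes),(Apis,((Panthera,Culex),Papio)))),(Kluyveromyces,Secale)) (21 taxa).
The first is nested inside the second, so Panthera shares a more recent common ancestor with Sciurus.

Sciurus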